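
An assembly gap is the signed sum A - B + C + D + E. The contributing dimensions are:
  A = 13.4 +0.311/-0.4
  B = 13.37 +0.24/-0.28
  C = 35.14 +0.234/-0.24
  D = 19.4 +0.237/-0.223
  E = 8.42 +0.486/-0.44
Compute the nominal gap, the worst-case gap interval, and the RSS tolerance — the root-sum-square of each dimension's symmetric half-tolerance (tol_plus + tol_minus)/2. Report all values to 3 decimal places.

Stack each dimension's contribution:
  +A: nom +13.400 → Σnom=13.400; wc +0.311/-0.400 → slack +0.311/-0.400; half-tol=0.356, Σhalf²=0.126380
  -B: nom -13.370 → Σnom=0.030; wc +0.280/-0.240 → slack +0.591/-0.640; half-tol=0.260, Σhalf²=0.193980
  +C: nom +35.140 → Σnom=35.170; wc +0.234/-0.240 → slack +0.825/-0.880; half-tol=0.237, Σhalf²=0.250149
  +D: nom +19.400 → Σnom=54.570; wc +0.237/-0.223 → slack +1.062/-1.103; half-tol=0.230, Σhalf²=0.303049
  +E: nom +8.420 → Σnom=62.990; wc +0.486/-0.440 → slack +1.548/-1.543; half-tol=0.463, Σhalf²=0.517418
Nominal = 62.990. Worst-case = [62.990 - 1.543, 62.990 + 1.548] = [61.447, 64.538]. RSS = √0.517418 = 0.719.

nominal=62.990 wc=[61.447,64.538] rss=0.719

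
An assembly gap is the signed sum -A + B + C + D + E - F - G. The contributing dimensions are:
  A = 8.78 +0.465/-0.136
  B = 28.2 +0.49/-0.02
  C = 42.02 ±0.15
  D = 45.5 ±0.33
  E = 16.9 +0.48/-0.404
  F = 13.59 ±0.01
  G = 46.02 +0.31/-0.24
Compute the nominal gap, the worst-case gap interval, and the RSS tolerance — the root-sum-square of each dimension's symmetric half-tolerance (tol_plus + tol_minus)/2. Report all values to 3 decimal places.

Stack each dimension's contribution:
  -A: nom -8.780 → Σnom=-8.780; wc +0.136/-0.465 → slack +0.136/-0.465; half-tol=0.300, Σhalf²=0.090300
  +B: nom +28.200 → Σnom=19.420; wc +0.490/-0.020 → slack +0.626/-0.485; half-tol=0.255, Σhalf²=0.155325
  +C: nom +42.020 → Σnom=61.440; wc +0.150/-0.150 → slack +0.776/-0.635; half-tol=0.150, Σhalf²=0.177825
  +D: nom +45.500 → Σnom=106.940; wc +0.330/-0.330 → slack +1.106/-0.965; half-tol=0.330, Σhalf²=0.286725
  +E: nom +16.900 → Σnom=123.840; wc +0.480/-0.404 → slack +1.586/-1.369; half-tol=0.442, Σhalf²=0.482089
  -F: nom -13.590 → Σnom=110.250; wc +0.010/-0.010 → slack +1.596/-1.379; half-tol=0.010, Σhalf²=0.482189
  -G: nom -46.020 → Σnom=64.230; wc +0.240/-0.310 → slack +1.836/-1.689; half-tol=0.275, Σhalf²=0.557814
Nominal = 64.230. Worst-case = [64.230 - 1.689, 64.230 + 1.836] = [62.541, 66.066]. RSS = √0.557814 = 0.747.

nominal=64.230 wc=[62.541,66.066] rss=0.747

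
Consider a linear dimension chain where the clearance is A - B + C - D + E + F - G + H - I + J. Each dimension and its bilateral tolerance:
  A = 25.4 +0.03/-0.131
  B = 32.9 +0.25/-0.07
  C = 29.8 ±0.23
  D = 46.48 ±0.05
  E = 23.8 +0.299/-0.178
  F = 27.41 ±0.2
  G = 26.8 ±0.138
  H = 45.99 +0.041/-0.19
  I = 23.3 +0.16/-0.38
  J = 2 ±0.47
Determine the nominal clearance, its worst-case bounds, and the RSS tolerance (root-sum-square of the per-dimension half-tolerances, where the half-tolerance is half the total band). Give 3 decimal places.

nominal=24.920 wc=[22.923,26.828] rss=0.715

Stack each dimension's contribution:
  +A: nom +25.400 → Σnom=25.400; wc +0.030/-0.131 → slack +0.030/-0.131; half-tol=0.081, Σhalf²=0.006480
  -B: nom -32.900 → Σnom=-7.500; wc +0.070/-0.250 → slack +0.100/-0.381; half-tol=0.160, Σhalf²=0.032080
  +C: nom +29.800 → Σnom=22.300; wc +0.230/-0.230 → slack +0.330/-0.611; half-tol=0.230, Σhalf²=0.084980
  -D: nom -46.480 → Σnom=-24.180; wc +0.050/-0.050 → slack +0.380/-0.661; half-tol=0.050, Σhalf²=0.087480
  +E: nom +23.800 → Σnom=-0.380; wc +0.299/-0.178 → slack +0.679/-0.839; half-tol=0.238, Σhalf²=0.144363
  +F: nom +27.410 → Σnom=27.030; wc +0.200/-0.200 → slack +0.879/-1.039; half-tol=0.200, Σhalf²=0.184363
  -G: nom -26.800 → Σnom=0.230; wc +0.138/-0.138 → slack +1.017/-1.177; half-tol=0.138, Σhalf²=0.203407
  +H: nom +45.990 → Σnom=46.220; wc +0.041/-0.190 → slack +1.058/-1.367; half-tol=0.116, Σhalf²=0.216747
  -I: nom -23.300 → Σnom=22.920; wc +0.380/-0.160 → slack +1.438/-1.527; half-tol=0.270, Σhalf²=0.289647
  +J: nom +2.000 → Σnom=24.920; wc +0.470/-0.470 → slack +1.908/-1.997; half-tol=0.470, Σhalf²=0.510547
Nominal = 24.920. Worst-case = [24.920 - 1.997, 24.920 + 1.908] = [22.923, 26.828]. RSS = √0.510547 = 0.715.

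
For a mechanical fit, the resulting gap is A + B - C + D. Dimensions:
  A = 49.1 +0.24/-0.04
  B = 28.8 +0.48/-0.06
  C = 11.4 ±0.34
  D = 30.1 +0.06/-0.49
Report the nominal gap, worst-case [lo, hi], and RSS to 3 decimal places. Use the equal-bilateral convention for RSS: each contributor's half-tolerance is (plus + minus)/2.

Stack each dimension's contribution:
  +A: nom +49.100 → Σnom=49.100; wc +0.240/-0.040 → slack +0.240/-0.040; half-tol=0.140, Σhalf²=0.019600
  +B: nom +28.800 → Σnom=77.900; wc +0.480/-0.060 → slack +0.720/-0.100; half-tol=0.270, Σhalf²=0.092500
  -C: nom -11.400 → Σnom=66.500; wc +0.340/-0.340 → slack +1.060/-0.440; half-tol=0.340, Σhalf²=0.208100
  +D: nom +30.100 → Σnom=96.600; wc +0.060/-0.490 → slack +1.120/-0.930; half-tol=0.275, Σhalf²=0.283725
Nominal = 96.600. Worst-case = [96.600 - 0.930, 96.600 + 1.120] = [95.670, 97.720]. RSS = √0.283725 = 0.533.

nominal=96.600 wc=[95.670,97.720] rss=0.533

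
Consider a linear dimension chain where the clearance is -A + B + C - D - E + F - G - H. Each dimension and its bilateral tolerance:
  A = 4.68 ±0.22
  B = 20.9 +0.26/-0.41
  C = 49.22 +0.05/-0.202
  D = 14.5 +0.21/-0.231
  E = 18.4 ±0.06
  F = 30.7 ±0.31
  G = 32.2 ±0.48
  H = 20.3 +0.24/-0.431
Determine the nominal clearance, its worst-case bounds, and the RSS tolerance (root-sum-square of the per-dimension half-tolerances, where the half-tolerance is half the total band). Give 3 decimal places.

nominal=10.740 wc=[8.608,12.782] rss=0.817

Stack each dimension's contribution:
  -A: nom -4.680 → Σnom=-4.680; wc +0.220/-0.220 → slack +0.220/-0.220; half-tol=0.220, Σhalf²=0.048400
  +B: nom +20.900 → Σnom=16.220; wc +0.260/-0.410 → slack +0.480/-0.630; half-tol=0.335, Σhalf²=0.160625
  +C: nom +49.220 → Σnom=65.440; wc +0.050/-0.202 → slack +0.530/-0.832; half-tol=0.126, Σhalf²=0.176501
  -D: nom -14.500 → Σnom=50.940; wc +0.231/-0.210 → slack +0.761/-1.042; half-tol=0.221, Σhalf²=0.225121
  -E: nom -18.400 → Σnom=32.540; wc +0.060/-0.060 → slack +0.821/-1.102; half-tol=0.060, Σhalf²=0.228721
  +F: nom +30.700 → Σnom=63.240; wc +0.310/-0.310 → slack +1.131/-1.412; half-tol=0.310, Σhalf²=0.324821
  -G: nom -32.200 → Σnom=31.040; wc +0.480/-0.480 → slack +1.611/-1.892; half-tol=0.480, Σhalf²=0.555221
  -H: nom -20.300 → Σnom=10.740; wc +0.431/-0.240 → slack +2.042/-2.132; half-tol=0.336, Σhalf²=0.667782
Nominal = 10.740. Worst-case = [10.740 - 2.132, 10.740 + 2.042] = [8.608, 12.782]. RSS = √0.667782 = 0.817.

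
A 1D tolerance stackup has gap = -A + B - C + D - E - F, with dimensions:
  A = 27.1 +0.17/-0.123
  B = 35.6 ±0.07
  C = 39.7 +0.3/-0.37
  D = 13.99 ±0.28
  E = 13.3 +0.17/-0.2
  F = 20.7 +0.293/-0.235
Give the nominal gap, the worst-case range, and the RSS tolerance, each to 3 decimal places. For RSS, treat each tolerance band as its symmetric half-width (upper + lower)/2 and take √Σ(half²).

Stack each dimension's contribution:
  -A: nom -27.100 → Σnom=-27.100; wc +0.123/-0.170 → slack +0.123/-0.170; half-tol=0.147, Σhalf²=0.021462
  +B: nom +35.600 → Σnom=8.500; wc +0.070/-0.070 → slack +0.193/-0.240; half-tol=0.070, Σhalf²=0.026362
  -C: nom -39.700 → Σnom=-31.200; wc +0.370/-0.300 → slack +0.563/-0.540; half-tol=0.335, Σhalf²=0.138587
  +D: nom +13.990 → Σnom=-17.210; wc +0.280/-0.280 → slack +0.843/-0.820; half-tol=0.280, Σhalf²=0.216987
  -E: nom -13.300 → Σnom=-30.510; wc +0.200/-0.170 → slack +1.043/-0.990; half-tol=0.185, Σhalf²=0.251212
  -F: nom -20.700 → Σnom=-51.210; wc +0.235/-0.293 → slack +1.278/-1.283; half-tol=0.264, Σhalf²=0.320908
Nominal = -51.210. Worst-case = [-51.210 - 1.283, -51.210 + 1.278] = [-52.493, -49.932]. RSS = √0.320908 = 0.566.

nominal=-51.210 wc=[-52.493,-49.932] rss=0.566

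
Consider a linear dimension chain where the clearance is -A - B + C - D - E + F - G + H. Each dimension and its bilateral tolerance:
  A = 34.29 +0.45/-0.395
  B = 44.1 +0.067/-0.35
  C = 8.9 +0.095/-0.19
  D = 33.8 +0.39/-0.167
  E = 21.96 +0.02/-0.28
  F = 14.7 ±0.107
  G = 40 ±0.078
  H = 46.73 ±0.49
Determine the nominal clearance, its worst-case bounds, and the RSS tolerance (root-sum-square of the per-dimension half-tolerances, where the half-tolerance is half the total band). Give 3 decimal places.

nominal=-103.820 wc=[-105.612,-101.858] rss=0.775

Stack each dimension's contribution:
  -A: nom -34.290 → Σnom=-34.290; wc +0.395/-0.450 → slack +0.395/-0.450; half-tol=0.422, Σhalf²=0.178506
  -B: nom -44.100 → Σnom=-78.390; wc +0.350/-0.067 → slack +0.745/-0.517; half-tol=0.208, Σhalf²=0.221978
  +C: nom +8.900 → Σnom=-69.490; wc +0.095/-0.190 → slack +0.840/-0.707; half-tol=0.143, Σhalf²=0.242285
  -D: nom -33.800 → Σnom=-103.290; wc +0.167/-0.390 → slack +1.007/-1.097; half-tol=0.279, Σhalf²=0.319847
  -E: nom -21.960 → Σnom=-125.250; wc +0.280/-0.020 → slack +1.287/-1.117; half-tol=0.150, Σhalf²=0.342347
  +F: nom +14.700 → Σnom=-110.550; wc +0.107/-0.107 → slack +1.394/-1.224; half-tol=0.107, Σhalf²=0.353796
  -G: nom -40.000 → Σnom=-150.550; wc +0.078/-0.078 → slack +1.472/-1.302; half-tol=0.078, Σhalf²=0.359880
  +H: nom +46.730 → Σnom=-103.820; wc +0.490/-0.490 → slack +1.962/-1.792; half-tol=0.490, Σhalf²=0.599980
Nominal = -103.820. Worst-case = [-103.820 - 1.792, -103.820 + 1.962] = [-105.612, -101.858]. RSS = √0.599980 = 0.775.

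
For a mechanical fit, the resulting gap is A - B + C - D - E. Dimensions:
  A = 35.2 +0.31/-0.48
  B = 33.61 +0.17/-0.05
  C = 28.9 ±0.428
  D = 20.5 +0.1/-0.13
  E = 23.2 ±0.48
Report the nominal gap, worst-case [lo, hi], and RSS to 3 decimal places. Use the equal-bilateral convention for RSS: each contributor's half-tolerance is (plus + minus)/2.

Stack each dimension's contribution:
  +A: nom +35.200 → Σnom=35.200; wc +0.310/-0.480 → slack +0.310/-0.480; half-tol=0.395, Σhalf²=0.156025
  -B: nom -33.610 → Σnom=1.590; wc +0.050/-0.170 → slack +0.360/-0.650; half-tol=0.110, Σhalf²=0.168125
  +C: nom +28.900 → Σnom=30.490; wc +0.428/-0.428 → slack +0.788/-1.078; half-tol=0.428, Σhalf²=0.351309
  -D: nom -20.500 → Σnom=9.990; wc +0.130/-0.100 → slack +0.918/-1.178; half-tol=0.115, Σhalf²=0.364534
  -E: nom -23.200 → Σnom=-13.210; wc +0.480/-0.480 → slack +1.398/-1.658; half-tol=0.480, Σhalf²=0.594934
Nominal = -13.210. Worst-case = [-13.210 - 1.658, -13.210 + 1.398] = [-14.868, -11.812]. RSS = √0.594934 = 0.771.

nominal=-13.210 wc=[-14.868,-11.812] rss=0.771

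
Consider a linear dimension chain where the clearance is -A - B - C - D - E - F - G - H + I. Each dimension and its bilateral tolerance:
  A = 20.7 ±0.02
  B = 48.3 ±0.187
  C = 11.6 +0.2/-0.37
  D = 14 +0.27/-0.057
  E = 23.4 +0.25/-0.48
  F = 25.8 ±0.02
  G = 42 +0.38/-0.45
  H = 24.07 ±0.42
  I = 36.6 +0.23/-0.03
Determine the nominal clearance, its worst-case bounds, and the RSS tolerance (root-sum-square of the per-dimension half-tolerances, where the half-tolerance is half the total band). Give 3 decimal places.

Stack each dimension's contribution:
  -A: nom -20.700 → Σnom=-20.700; wc +0.020/-0.020 → slack +0.020/-0.020; half-tol=0.020, Σhalf²=0.000400
  -B: nom -48.300 → Σnom=-69.000; wc +0.187/-0.187 → slack +0.207/-0.207; half-tol=0.187, Σhalf²=0.035369
  -C: nom -11.600 → Σnom=-80.600; wc +0.370/-0.200 → slack +0.577/-0.407; half-tol=0.285, Σhalf²=0.116594
  -D: nom -14.000 → Σnom=-94.600; wc +0.057/-0.270 → slack +0.634/-0.677; half-tol=0.164, Σhalf²=0.143326
  -E: nom -23.400 → Σnom=-118.000; wc +0.480/-0.250 → slack +1.114/-0.927; half-tol=0.365, Σhalf²=0.276551
  -F: nom -25.800 → Σnom=-143.800; wc +0.020/-0.020 → slack +1.134/-0.947; half-tol=0.020, Σhalf²=0.276951
  -G: nom -42.000 → Σnom=-185.800; wc +0.450/-0.380 → slack +1.584/-1.327; half-tol=0.415, Σhalf²=0.449176
  -H: nom -24.070 → Σnom=-209.870; wc +0.420/-0.420 → slack +2.004/-1.747; half-tol=0.420, Σhalf²=0.625576
  +I: nom +36.600 → Σnom=-173.270; wc +0.230/-0.030 → slack +2.234/-1.777; half-tol=0.130, Σhalf²=0.642476
Nominal = -173.270. Worst-case = [-173.270 - 1.777, -173.270 + 2.234] = [-175.047, -171.036]. RSS = √0.642476 = 0.802.

nominal=-173.270 wc=[-175.047,-171.036] rss=0.802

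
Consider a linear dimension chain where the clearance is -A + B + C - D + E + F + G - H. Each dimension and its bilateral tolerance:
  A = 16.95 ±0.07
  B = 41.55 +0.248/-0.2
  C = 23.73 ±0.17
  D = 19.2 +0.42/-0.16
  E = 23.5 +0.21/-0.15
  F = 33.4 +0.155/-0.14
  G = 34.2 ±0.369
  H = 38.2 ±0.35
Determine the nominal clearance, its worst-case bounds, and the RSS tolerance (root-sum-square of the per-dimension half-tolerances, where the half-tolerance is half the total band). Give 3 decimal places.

nominal=82.030 wc=[80.161,83.762] rss=0.693

Stack each dimension's contribution:
  -A: nom -16.950 → Σnom=-16.950; wc +0.070/-0.070 → slack +0.070/-0.070; half-tol=0.070, Σhalf²=0.004900
  +B: nom +41.550 → Σnom=24.600; wc +0.248/-0.200 → slack +0.318/-0.270; half-tol=0.224, Σhalf²=0.055076
  +C: nom +23.730 → Σnom=48.330; wc +0.170/-0.170 → slack +0.488/-0.440; half-tol=0.170, Σhalf²=0.083976
  -D: nom -19.200 → Σnom=29.130; wc +0.160/-0.420 → slack +0.648/-0.860; half-tol=0.290, Σhalf²=0.168076
  +E: nom +23.500 → Σnom=52.630; wc +0.210/-0.150 → slack +0.858/-1.010; half-tol=0.180, Σhalf²=0.200476
  +F: nom +33.400 → Σnom=86.030; wc +0.155/-0.140 → slack +1.013/-1.150; half-tol=0.148, Σhalf²=0.222232
  +G: nom +34.200 → Σnom=120.230; wc +0.369/-0.369 → slack +1.382/-1.519; half-tol=0.369, Σhalf²=0.358393
  -H: nom -38.200 → Σnom=82.030; wc +0.350/-0.350 → slack +1.732/-1.869; half-tol=0.350, Σhalf²=0.480893
Nominal = 82.030. Worst-case = [82.030 - 1.869, 82.030 + 1.732] = [80.161, 83.762]. RSS = √0.480893 = 0.693.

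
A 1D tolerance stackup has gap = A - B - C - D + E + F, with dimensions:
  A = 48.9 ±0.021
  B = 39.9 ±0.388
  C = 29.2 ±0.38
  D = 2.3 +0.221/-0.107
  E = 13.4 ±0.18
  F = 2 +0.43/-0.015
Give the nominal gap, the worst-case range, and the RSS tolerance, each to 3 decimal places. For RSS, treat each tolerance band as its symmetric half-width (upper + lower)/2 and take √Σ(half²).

nominal=-7.100 wc=[-8.305,-5.594] rss=0.636

Stack each dimension's contribution:
  +A: nom +48.900 → Σnom=48.900; wc +0.021/-0.021 → slack +0.021/-0.021; half-tol=0.021, Σhalf²=0.000441
  -B: nom -39.900 → Σnom=9.000; wc +0.388/-0.388 → slack +0.409/-0.409; half-tol=0.388, Σhalf²=0.150985
  -C: nom -29.200 → Σnom=-20.200; wc +0.380/-0.380 → slack +0.789/-0.789; half-tol=0.380, Σhalf²=0.295385
  -D: nom -2.300 → Σnom=-22.500; wc +0.107/-0.221 → slack +0.896/-1.010; half-tol=0.164, Σhalf²=0.322281
  +E: nom +13.400 → Σnom=-9.100; wc +0.180/-0.180 → slack +1.076/-1.190; half-tol=0.180, Σhalf²=0.354681
  +F: nom +2.000 → Σnom=-7.100; wc +0.430/-0.015 → slack +1.506/-1.205; half-tol=0.223, Σhalf²=0.404187
Nominal = -7.100. Worst-case = [-7.100 - 1.205, -7.100 + 1.506] = [-8.305, -5.594]. RSS = √0.404187 = 0.636.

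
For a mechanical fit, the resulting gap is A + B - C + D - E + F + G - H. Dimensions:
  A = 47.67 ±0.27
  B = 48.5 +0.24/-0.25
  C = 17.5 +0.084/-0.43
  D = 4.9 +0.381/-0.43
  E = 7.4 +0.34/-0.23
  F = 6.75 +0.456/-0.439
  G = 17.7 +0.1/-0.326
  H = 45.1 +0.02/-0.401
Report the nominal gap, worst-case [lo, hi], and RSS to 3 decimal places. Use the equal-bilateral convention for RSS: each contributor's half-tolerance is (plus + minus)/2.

Stack each dimension's contribution:
  +A: nom +47.670 → Σnom=47.670; wc +0.270/-0.270 → slack +0.270/-0.270; half-tol=0.270, Σhalf²=0.072900
  +B: nom +48.500 → Σnom=96.170; wc +0.240/-0.250 → slack +0.510/-0.520; half-tol=0.245, Σhalf²=0.132925
  -C: nom -17.500 → Σnom=78.670; wc +0.430/-0.084 → slack +0.940/-0.604; half-tol=0.257, Σhalf²=0.198974
  +D: nom +4.900 → Σnom=83.570; wc +0.381/-0.430 → slack +1.321/-1.034; half-tol=0.405, Σhalf²=0.363404
  -E: nom -7.400 → Σnom=76.170; wc +0.230/-0.340 → slack +1.551/-1.374; half-tol=0.285, Σhalf²=0.444629
  +F: nom +6.750 → Σnom=82.920; wc +0.456/-0.439 → slack +2.007/-1.813; half-tol=0.448, Σhalf²=0.644886
  +G: nom +17.700 → Σnom=100.620; wc +0.100/-0.326 → slack +2.107/-2.139; half-tol=0.213, Σhalf²=0.690254
  -H: nom -45.100 → Σnom=55.520; wc +0.401/-0.020 → slack +2.508/-2.159; half-tol=0.211, Σhalf²=0.734565
Nominal = 55.520. Worst-case = [55.520 - 2.159, 55.520 + 2.508] = [53.361, 58.028]. RSS = √0.734565 = 0.857.

nominal=55.520 wc=[53.361,58.028] rss=0.857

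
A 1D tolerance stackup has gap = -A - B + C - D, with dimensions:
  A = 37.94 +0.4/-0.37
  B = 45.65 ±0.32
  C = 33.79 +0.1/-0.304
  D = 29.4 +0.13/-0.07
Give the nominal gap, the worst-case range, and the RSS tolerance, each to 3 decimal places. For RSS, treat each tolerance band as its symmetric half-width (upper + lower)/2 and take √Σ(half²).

nominal=-79.200 wc=[-80.354,-78.340] rss=0.549

Stack each dimension's contribution:
  -A: nom -37.940 → Σnom=-37.940; wc +0.370/-0.400 → slack +0.370/-0.400; half-tol=0.385, Σhalf²=0.148225
  -B: nom -45.650 → Σnom=-83.590; wc +0.320/-0.320 → slack +0.690/-0.720; half-tol=0.320, Σhalf²=0.250625
  +C: nom +33.790 → Σnom=-49.800; wc +0.100/-0.304 → slack +0.790/-1.024; half-tol=0.202, Σhalf²=0.291429
  -D: nom -29.400 → Σnom=-79.200; wc +0.070/-0.130 → slack +0.860/-1.154; half-tol=0.100, Σhalf²=0.301429
Nominal = -79.200. Worst-case = [-79.200 - 1.154, -79.200 + 0.860] = [-80.354, -78.340]. RSS = √0.301429 = 0.549.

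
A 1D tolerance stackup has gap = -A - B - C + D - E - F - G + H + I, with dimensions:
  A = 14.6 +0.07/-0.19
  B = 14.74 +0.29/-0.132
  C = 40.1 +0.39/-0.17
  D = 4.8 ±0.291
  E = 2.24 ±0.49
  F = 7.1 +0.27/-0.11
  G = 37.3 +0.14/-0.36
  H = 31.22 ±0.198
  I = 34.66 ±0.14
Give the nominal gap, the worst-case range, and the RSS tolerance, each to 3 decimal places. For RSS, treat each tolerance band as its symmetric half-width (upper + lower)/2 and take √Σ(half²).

Stack each dimension's contribution:
  -A: nom -14.600 → Σnom=-14.600; wc +0.190/-0.070 → slack +0.190/-0.070; half-tol=0.130, Σhalf²=0.016900
  -B: nom -14.740 → Σnom=-29.340; wc +0.132/-0.290 → slack +0.322/-0.360; half-tol=0.211, Σhalf²=0.061421
  -C: nom -40.100 → Σnom=-69.440; wc +0.170/-0.390 → slack +0.492/-0.750; half-tol=0.280, Σhalf²=0.139821
  +D: nom +4.800 → Σnom=-64.640; wc +0.291/-0.291 → slack +0.783/-1.041; half-tol=0.291, Σhalf²=0.224502
  -E: nom -2.240 → Σnom=-66.880; wc +0.490/-0.490 → slack +1.273/-1.531; half-tol=0.490, Σhalf²=0.464602
  -F: nom -7.100 → Σnom=-73.980; wc +0.110/-0.270 → slack +1.383/-1.801; half-tol=0.190, Σhalf²=0.500702
  -G: nom -37.300 → Σnom=-111.280; wc +0.360/-0.140 → slack +1.743/-1.941; half-tol=0.250, Σhalf²=0.563202
  +H: nom +31.220 → Σnom=-80.060; wc +0.198/-0.198 → slack +1.941/-2.139; half-tol=0.198, Σhalf²=0.602406
  +I: nom +34.660 → Σnom=-45.400; wc +0.140/-0.140 → slack +2.081/-2.279; half-tol=0.140, Σhalf²=0.622006
Nominal = -45.400. Worst-case = [-45.400 - 2.279, -45.400 + 2.081] = [-47.679, -43.319]. RSS = √0.622006 = 0.789.

nominal=-45.400 wc=[-47.679,-43.319] rss=0.789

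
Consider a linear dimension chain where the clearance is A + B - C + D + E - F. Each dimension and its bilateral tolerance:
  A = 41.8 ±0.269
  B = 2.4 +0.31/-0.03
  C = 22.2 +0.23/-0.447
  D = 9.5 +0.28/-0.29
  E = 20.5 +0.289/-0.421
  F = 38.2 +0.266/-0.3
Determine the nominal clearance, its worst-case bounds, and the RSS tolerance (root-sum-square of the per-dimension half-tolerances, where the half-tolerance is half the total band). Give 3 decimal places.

Stack each dimension's contribution:
  +A: nom +41.800 → Σnom=41.800; wc +0.269/-0.269 → slack +0.269/-0.269; half-tol=0.269, Σhalf²=0.072361
  +B: nom +2.400 → Σnom=44.200; wc +0.310/-0.030 → slack +0.579/-0.299; half-tol=0.170, Σhalf²=0.101261
  -C: nom -22.200 → Σnom=22.000; wc +0.447/-0.230 → slack +1.026/-0.529; half-tol=0.339, Σhalf²=0.215843
  +D: nom +9.500 → Σnom=31.500; wc +0.280/-0.290 → slack +1.306/-0.819; half-tol=0.285, Σhalf²=0.297068
  +E: nom +20.500 → Σnom=52.000; wc +0.289/-0.421 → slack +1.595/-1.240; half-tol=0.355, Σhalf²=0.423093
  -F: nom -38.200 → Σnom=13.800; wc +0.300/-0.266 → slack +1.895/-1.506; half-tol=0.283, Σhalf²=0.503182
Nominal = 13.800. Worst-case = [13.800 - 1.506, 13.800 + 1.895] = [12.294, 15.695]. RSS = √0.503182 = 0.709.

nominal=13.800 wc=[12.294,15.695] rss=0.709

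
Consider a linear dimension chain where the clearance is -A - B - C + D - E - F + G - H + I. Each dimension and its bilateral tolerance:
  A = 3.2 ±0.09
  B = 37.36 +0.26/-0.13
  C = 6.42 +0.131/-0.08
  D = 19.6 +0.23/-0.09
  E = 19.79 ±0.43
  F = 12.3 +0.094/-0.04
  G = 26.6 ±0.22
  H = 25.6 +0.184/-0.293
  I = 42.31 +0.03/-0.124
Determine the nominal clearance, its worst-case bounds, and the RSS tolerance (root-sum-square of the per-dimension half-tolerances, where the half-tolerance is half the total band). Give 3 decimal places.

nominal=-16.160 wc=[-17.783,-14.617] rss=0.619

Stack each dimension's contribution:
  -A: nom -3.200 → Σnom=-3.200; wc +0.090/-0.090 → slack +0.090/-0.090; half-tol=0.090, Σhalf²=0.008100
  -B: nom -37.360 → Σnom=-40.560; wc +0.130/-0.260 → slack +0.220/-0.350; half-tol=0.195, Σhalf²=0.046125
  -C: nom -6.420 → Σnom=-46.980; wc +0.080/-0.131 → slack +0.300/-0.481; half-tol=0.106, Σhalf²=0.057255
  +D: nom +19.600 → Σnom=-27.380; wc +0.230/-0.090 → slack +0.530/-0.571; half-tol=0.160, Σhalf²=0.082855
  -E: nom -19.790 → Σnom=-47.170; wc +0.430/-0.430 → slack +0.960/-1.001; half-tol=0.430, Σhalf²=0.267755
  -F: nom -12.300 → Σnom=-59.470; wc +0.040/-0.094 → slack +1.000/-1.095; half-tol=0.067, Σhalf²=0.272244
  +G: nom +26.600 → Σnom=-32.870; wc +0.220/-0.220 → slack +1.220/-1.315; half-tol=0.220, Σhalf²=0.320644
  -H: nom -25.600 → Σnom=-58.470; wc +0.293/-0.184 → slack +1.513/-1.499; half-tol=0.238, Σhalf²=0.377526
  +I: nom +42.310 → Σnom=-16.160; wc +0.030/-0.124 → slack +1.543/-1.623; half-tol=0.077, Σhalf²=0.383456
Nominal = -16.160. Worst-case = [-16.160 - 1.623, -16.160 + 1.543] = [-17.783, -14.617]. RSS = √0.383456 = 0.619.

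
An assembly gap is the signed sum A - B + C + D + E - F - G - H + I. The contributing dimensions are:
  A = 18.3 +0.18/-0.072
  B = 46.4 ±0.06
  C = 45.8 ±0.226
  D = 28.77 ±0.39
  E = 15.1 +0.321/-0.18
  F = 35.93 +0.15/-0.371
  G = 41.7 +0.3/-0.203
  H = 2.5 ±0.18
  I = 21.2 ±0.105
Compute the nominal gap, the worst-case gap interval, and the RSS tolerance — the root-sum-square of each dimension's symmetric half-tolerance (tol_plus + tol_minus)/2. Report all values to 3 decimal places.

Stack each dimension's contribution:
  +A: nom +18.300 → Σnom=18.300; wc +0.180/-0.072 → slack +0.180/-0.072; half-tol=0.126, Σhalf²=0.015876
  -B: nom -46.400 → Σnom=-28.100; wc +0.060/-0.060 → slack +0.240/-0.132; half-tol=0.060, Σhalf²=0.019476
  +C: nom +45.800 → Σnom=17.700; wc +0.226/-0.226 → slack +0.466/-0.358; half-tol=0.226, Σhalf²=0.070552
  +D: nom +28.770 → Σnom=46.470; wc +0.390/-0.390 → slack +0.856/-0.748; half-tol=0.390, Σhalf²=0.222652
  +E: nom +15.100 → Σnom=61.570; wc +0.321/-0.180 → slack +1.177/-0.928; half-tol=0.251, Σhalf²=0.285402
  -F: nom -35.930 → Σnom=25.640; wc +0.371/-0.150 → slack +1.548/-1.078; half-tol=0.261, Σhalf²=0.353263
  -G: nom -41.700 → Σnom=-16.060; wc +0.203/-0.300 → slack +1.751/-1.378; half-tol=0.252, Σhalf²=0.416515
  -H: nom -2.500 → Σnom=-18.560; wc +0.180/-0.180 → slack +1.931/-1.558; half-tol=0.180, Σhalf²=0.448915
  +I: nom +21.200 → Σnom=2.640; wc +0.105/-0.105 → slack +2.036/-1.663; half-tol=0.105, Σhalf²=0.459940
Nominal = 2.640. Worst-case = [2.640 - 1.663, 2.640 + 2.036] = [0.977, 4.676]. RSS = √0.459940 = 0.678.

nominal=2.640 wc=[0.977,4.676] rss=0.678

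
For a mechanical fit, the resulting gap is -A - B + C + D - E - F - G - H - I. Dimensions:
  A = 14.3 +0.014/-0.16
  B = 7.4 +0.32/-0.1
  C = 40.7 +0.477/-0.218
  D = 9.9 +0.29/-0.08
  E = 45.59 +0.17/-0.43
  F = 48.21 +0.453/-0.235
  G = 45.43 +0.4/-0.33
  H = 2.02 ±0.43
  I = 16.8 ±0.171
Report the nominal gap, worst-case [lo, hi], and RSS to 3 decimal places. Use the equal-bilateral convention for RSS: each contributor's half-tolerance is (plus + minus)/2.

Stack each dimension's contribution:
  -A: nom -14.300 → Σnom=-14.300; wc +0.160/-0.014 → slack +0.160/-0.014; half-tol=0.087, Σhalf²=0.007569
  -B: nom -7.400 → Σnom=-21.700; wc +0.100/-0.320 → slack +0.260/-0.334; half-tol=0.210, Σhalf²=0.051669
  +C: nom +40.700 → Σnom=19.000; wc +0.477/-0.218 → slack +0.737/-0.552; half-tol=0.347, Σhalf²=0.172425
  +D: nom +9.900 → Σnom=28.900; wc +0.290/-0.080 → slack +1.027/-0.632; half-tol=0.185, Σhalf²=0.206650
  -E: nom -45.590 → Σnom=-16.690; wc +0.430/-0.170 → slack +1.457/-0.802; half-tol=0.300, Σhalf²=0.296650
  -F: nom -48.210 → Σnom=-64.900; wc +0.235/-0.453 → slack +1.692/-1.255; half-tol=0.344, Σhalf²=0.414986
  -G: nom -45.430 → Σnom=-110.330; wc +0.330/-0.400 → slack +2.022/-1.655; half-tol=0.365, Σhalf²=0.548211
  -H: nom -2.020 → Σnom=-112.350; wc +0.430/-0.430 → slack +2.452/-2.085; half-tol=0.430, Σhalf²=0.733111
  -I: nom -16.800 → Σnom=-129.150; wc +0.171/-0.171 → slack +2.623/-2.256; half-tol=0.171, Σhalf²=0.762352
Nominal = -129.150. Worst-case = [-129.150 - 2.256, -129.150 + 2.623] = [-131.406, -126.527]. RSS = √0.762352 = 0.873.

nominal=-129.150 wc=[-131.406,-126.527] rss=0.873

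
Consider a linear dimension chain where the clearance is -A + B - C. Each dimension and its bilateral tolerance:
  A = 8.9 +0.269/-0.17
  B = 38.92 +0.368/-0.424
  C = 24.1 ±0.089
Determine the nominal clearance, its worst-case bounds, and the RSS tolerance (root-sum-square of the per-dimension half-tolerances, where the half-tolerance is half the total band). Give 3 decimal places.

nominal=5.920 wc=[5.138,6.547] rss=0.461

Stack each dimension's contribution:
  -A: nom -8.900 → Σnom=-8.900; wc +0.170/-0.269 → slack +0.170/-0.269; half-tol=0.220, Σhalf²=0.048180
  +B: nom +38.920 → Σnom=30.020; wc +0.368/-0.424 → slack +0.538/-0.693; half-tol=0.396, Σhalf²=0.204996
  -C: nom -24.100 → Σnom=5.920; wc +0.089/-0.089 → slack +0.627/-0.782; half-tol=0.089, Σhalf²=0.212917
Nominal = 5.920. Worst-case = [5.920 - 0.782, 5.920 + 0.627] = [5.138, 6.547]. RSS = √0.212917 = 0.461.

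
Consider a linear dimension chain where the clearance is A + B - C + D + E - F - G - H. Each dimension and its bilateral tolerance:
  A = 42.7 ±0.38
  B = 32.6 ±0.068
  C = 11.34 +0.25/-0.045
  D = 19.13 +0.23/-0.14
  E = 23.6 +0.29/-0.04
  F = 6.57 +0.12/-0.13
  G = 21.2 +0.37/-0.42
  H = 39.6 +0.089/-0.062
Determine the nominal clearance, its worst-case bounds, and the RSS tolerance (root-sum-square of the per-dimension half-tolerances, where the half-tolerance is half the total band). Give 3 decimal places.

Stack each dimension's contribution:
  +A: nom +42.700 → Σnom=42.700; wc +0.380/-0.380 → slack +0.380/-0.380; half-tol=0.380, Σhalf²=0.144400
  +B: nom +32.600 → Σnom=75.300; wc +0.068/-0.068 → slack +0.448/-0.448; half-tol=0.068, Σhalf²=0.149024
  -C: nom -11.340 → Σnom=63.960; wc +0.045/-0.250 → slack +0.493/-0.698; half-tol=0.147, Σhalf²=0.170780
  +D: nom +19.130 → Σnom=83.090; wc +0.230/-0.140 → slack +0.723/-0.838; half-tol=0.185, Σhalf²=0.205005
  +E: nom +23.600 → Σnom=106.690; wc +0.290/-0.040 → slack +1.013/-0.878; half-tol=0.165, Σhalf²=0.232230
  -F: nom -6.570 → Σnom=100.120; wc +0.130/-0.120 → slack +1.143/-0.998; half-tol=0.125, Σhalf²=0.247855
  -G: nom -21.200 → Σnom=78.920; wc +0.420/-0.370 → slack +1.563/-1.368; half-tol=0.395, Σhalf²=0.403880
  -H: nom -39.600 → Σnom=39.320; wc +0.062/-0.089 → slack +1.625/-1.457; half-tol=0.075, Σhalf²=0.409581
Nominal = 39.320. Worst-case = [39.320 - 1.457, 39.320 + 1.625] = [37.863, 40.945]. RSS = √0.409581 = 0.640.

nominal=39.320 wc=[37.863,40.945] rss=0.640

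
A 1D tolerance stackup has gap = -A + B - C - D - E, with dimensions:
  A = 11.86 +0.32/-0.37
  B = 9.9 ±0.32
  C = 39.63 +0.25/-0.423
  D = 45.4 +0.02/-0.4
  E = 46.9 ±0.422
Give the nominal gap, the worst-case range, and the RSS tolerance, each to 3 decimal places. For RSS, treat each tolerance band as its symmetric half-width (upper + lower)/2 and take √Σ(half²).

Stack each dimension's contribution:
  -A: nom -11.860 → Σnom=-11.860; wc +0.370/-0.320 → slack +0.370/-0.320; half-tol=0.345, Σhalf²=0.119025
  +B: nom +9.900 → Σnom=-1.960; wc +0.320/-0.320 → slack +0.690/-0.640; half-tol=0.320, Σhalf²=0.221425
  -C: nom -39.630 → Σnom=-41.590; wc +0.423/-0.250 → slack +1.113/-0.890; half-tol=0.337, Σhalf²=0.334657
  -D: nom -45.400 → Σnom=-86.990; wc +0.400/-0.020 → slack +1.513/-0.910; half-tol=0.210, Σhalf²=0.378757
  -E: nom -46.900 → Σnom=-133.890; wc +0.422/-0.422 → slack +1.935/-1.332; half-tol=0.422, Σhalf²=0.556841
Nominal = -133.890. Worst-case = [-133.890 - 1.332, -133.890 + 1.935] = [-135.222, -131.955]. RSS = √0.556841 = 0.746.

nominal=-133.890 wc=[-135.222,-131.955] rss=0.746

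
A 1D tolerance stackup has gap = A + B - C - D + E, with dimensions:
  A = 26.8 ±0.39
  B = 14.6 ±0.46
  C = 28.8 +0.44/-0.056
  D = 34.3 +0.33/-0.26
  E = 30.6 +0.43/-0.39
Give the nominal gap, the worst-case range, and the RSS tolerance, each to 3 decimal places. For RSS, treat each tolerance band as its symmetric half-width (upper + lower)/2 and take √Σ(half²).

nominal=8.900 wc=[6.890,10.496] rss=0.825

Stack each dimension's contribution:
  +A: nom +26.800 → Σnom=26.800; wc +0.390/-0.390 → slack +0.390/-0.390; half-tol=0.390, Σhalf²=0.152100
  +B: nom +14.600 → Σnom=41.400; wc +0.460/-0.460 → slack +0.850/-0.850; half-tol=0.460, Σhalf²=0.363700
  -C: nom -28.800 → Σnom=12.600; wc +0.056/-0.440 → slack +0.906/-1.290; half-tol=0.248, Σhalf²=0.425204
  -D: nom -34.300 → Σnom=-21.700; wc +0.260/-0.330 → slack +1.166/-1.620; half-tol=0.295, Σhalf²=0.512229
  +E: nom +30.600 → Σnom=8.900; wc +0.430/-0.390 → slack +1.596/-2.010; half-tol=0.410, Σhalf²=0.680329
Nominal = 8.900. Worst-case = [8.900 - 2.010, 8.900 + 1.596] = [6.890, 10.496]. RSS = √0.680329 = 0.825.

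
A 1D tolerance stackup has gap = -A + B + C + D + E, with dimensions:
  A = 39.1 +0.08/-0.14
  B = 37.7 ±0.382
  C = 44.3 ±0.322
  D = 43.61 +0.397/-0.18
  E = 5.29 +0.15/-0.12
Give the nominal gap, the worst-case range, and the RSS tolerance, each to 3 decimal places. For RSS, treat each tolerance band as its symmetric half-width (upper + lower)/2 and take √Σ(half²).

Stack each dimension's contribution:
  -A: nom -39.100 → Σnom=-39.100; wc +0.140/-0.080 → slack +0.140/-0.080; half-tol=0.110, Σhalf²=0.012100
  +B: nom +37.700 → Σnom=-1.400; wc +0.382/-0.382 → slack +0.522/-0.462; half-tol=0.382, Σhalf²=0.158024
  +C: nom +44.300 → Σnom=42.900; wc +0.322/-0.322 → slack +0.844/-0.784; half-tol=0.322, Σhalf²=0.261708
  +D: nom +43.610 → Σnom=86.510; wc +0.397/-0.180 → slack +1.241/-0.964; half-tol=0.288, Σhalf²=0.344940
  +E: nom +5.290 → Σnom=91.800; wc +0.150/-0.120 → slack +1.391/-1.084; half-tol=0.135, Σhalf²=0.363165
Nominal = 91.800. Worst-case = [91.800 - 1.084, 91.800 + 1.391] = [90.716, 93.191]. RSS = √0.363165 = 0.603.

nominal=91.800 wc=[90.716,93.191] rss=0.603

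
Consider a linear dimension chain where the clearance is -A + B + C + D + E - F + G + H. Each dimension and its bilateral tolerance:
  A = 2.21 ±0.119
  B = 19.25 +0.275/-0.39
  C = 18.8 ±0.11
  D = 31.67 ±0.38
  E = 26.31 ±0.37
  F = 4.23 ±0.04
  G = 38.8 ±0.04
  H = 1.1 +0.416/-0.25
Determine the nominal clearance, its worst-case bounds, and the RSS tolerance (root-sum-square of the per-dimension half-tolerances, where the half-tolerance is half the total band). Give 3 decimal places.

nominal=129.490 wc=[127.791,131.240] rss=0.730

Stack each dimension's contribution:
  -A: nom -2.210 → Σnom=-2.210; wc +0.119/-0.119 → slack +0.119/-0.119; half-tol=0.119, Σhalf²=0.014161
  +B: nom +19.250 → Σnom=17.040; wc +0.275/-0.390 → slack +0.394/-0.509; half-tol=0.333, Σhalf²=0.124717
  +C: nom +18.800 → Σnom=35.840; wc +0.110/-0.110 → slack +0.504/-0.619; half-tol=0.110, Σhalf²=0.136817
  +D: nom +31.670 → Σnom=67.510; wc +0.380/-0.380 → slack +0.884/-0.999; half-tol=0.380, Σhalf²=0.281217
  +E: nom +26.310 → Σnom=93.820; wc +0.370/-0.370 → slack +1.254/-1.369; half-tol=0.370, Σhalf²=0.418117
  -F: nom -4.230 → Σnom=89.590; wc +0.040/-0.040 → slack +1.294/-1.409; half-tol=0.040, Σhalf²=0.419717
  +G: nom +38.800 → Σnom=128.390; wc +0.040/-0.040 → slack +1.334/-1.449; half-tol=0.040, Σhalf²=0.421317
  +H: nom +1.100 → Σnom=129.490; wc +0.416/-0.250 → slack +1.750/-1.699; half-tol=0.333, Σhalf²=0.532206
Nominal = 129.490. Worst-case = [129.490 - 1.699, 129.490 + 1.750] = [127.791, 131.240]. RSS = √0.532206 = 0.730.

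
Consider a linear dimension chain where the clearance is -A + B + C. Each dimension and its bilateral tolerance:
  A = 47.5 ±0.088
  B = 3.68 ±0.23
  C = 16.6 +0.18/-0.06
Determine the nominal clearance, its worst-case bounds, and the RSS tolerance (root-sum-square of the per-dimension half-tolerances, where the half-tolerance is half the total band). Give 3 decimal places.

nominal=-27.220 wc=[-27.598,-26.722] rss=0.274

Stack each dimension's contribution:
  -A: nom -47.500 → Σnom=-47.500; wc +0.088/-0.088 → slack +0.088/-0.088; half-tol=0.088, Σhalf²=0.007744
  +B: nom +3.680 → Σnom=-43.820; wc +0.230/-0.230 → slack +0.318/-0.318; half-tol=0.230, Σhalf²=0.060644
  +C: nom +16.600 → Σnom=-27.220; wc +0.180/-0.060 → slack +0.498/-0.378; half-tol=0.120, Σhalf²=0.075044
Nominal = -27.220. Worst-case = [-27.220 - 0.378, -27.220 + 0.498] = [-27.598, -26.722]. RSS = √0.075044 = 0.274.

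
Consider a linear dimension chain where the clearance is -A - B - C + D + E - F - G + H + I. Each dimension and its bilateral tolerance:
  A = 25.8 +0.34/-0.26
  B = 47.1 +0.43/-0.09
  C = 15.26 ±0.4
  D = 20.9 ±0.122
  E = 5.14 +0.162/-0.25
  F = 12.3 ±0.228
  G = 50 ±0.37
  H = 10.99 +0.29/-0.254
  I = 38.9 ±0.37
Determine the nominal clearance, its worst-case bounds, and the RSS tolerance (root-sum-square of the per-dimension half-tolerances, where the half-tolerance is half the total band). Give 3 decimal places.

Stack each dimension's contribution:
  -A: nom -25.800 → Σnom=-25.800; wc +0.260/-0.340 → slack +0.260/-0.340; half-tol=0.300, Σhalf²=0.090000
  -B: nom -47.100 → Σnom=-72.900; wc +0.090/-0.430 → slack +0.350/-0.770; half-tol=0.260, Σhalf²=0.157600
  -C: nom -15.260 → Σnom=-88.160; wc +0.400/-0.400 → slack +0.750/-1.170; half-tol=0.400, Σhalf²=0.317600
  +D: nom +20.900 → Σnom=-67.260; wc +0.122/-0.122 → slack +0.872/-1.292; half-tol=0.122, Σhalf²=0.332484
  +E: nom +5.140 → Σnom=-62.120; wc +0.162/-0.250 → slack +1.034/-1.542; half-tol=0.206, Σhalf²=0.374920
  -F: nom -12.300 → Σnom=-74.420; wc +0.228/-0.228 → slack +1.262/-1.770; half-tol=0.228, Σhalf²=0.426904
  -G: nom -50.000 → Σnom=-124.420; wc +0.370/-0.370 → slack +1.632/-2.140; half-tol=0.370, Σhalf²=0.563804
  +H: nom +10.990 → Σnom=-113.430; wc +0.290/-0.254 → slack +1.922/-2.394; half-tol=0.272, Σhalf²=0.637788
  +I: nom +38.900 → Σnom=-74.530; wc +0.370/-0.370 → slack +2.292/-2.764; half-tol=0.370, Σhalf²=0.774688
Nominal = -74.530. Worst-case = [-74.530 - 2.764, -74.530 + 2.292] = [-77.294, -72.238]. RSS = √0.774688 = 0.880.

nominal=-74.530 wc=[-77.294,-72.238] rss=0.880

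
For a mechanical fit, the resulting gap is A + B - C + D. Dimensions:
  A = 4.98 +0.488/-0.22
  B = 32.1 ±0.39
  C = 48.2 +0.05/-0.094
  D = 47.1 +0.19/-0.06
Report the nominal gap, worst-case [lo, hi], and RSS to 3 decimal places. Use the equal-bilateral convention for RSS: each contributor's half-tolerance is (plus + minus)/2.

Stack each dimension's contribution:
  +A: nom +4.980 → Σnom=4.980; wc +0.488/-0.220 → slack +0.488/-0.220; half-tol=0.354, Σhalf²=0.125316
  +B: nom +32.100 → Σnom=37.080; wc +0.390/-0.390 → slack +0.878/-0.610; half-tol=0.390, Σhalf²=0.277416
  -C: nom -48.200 → Σnom=-11.120; wc +0.094/-0.050 → slack +0.972/-0.660; half-tol=0.072, Σhalf²=0.282600
  +D: nom +47.100 → Σnom=35.980; wc +0.190/-0.060 → slack +1.162/-0.720; half-tol=0.125, Σhalf²=0.298225
Nominal = 35.980. Worst-case = [35.980 - 0.720, 35.980 + 1.162] = [35.260, 37.142]. RSS = √0.298225 = 0.546.

nominal=35.980 wc=[35.260,37.142] rss=0.546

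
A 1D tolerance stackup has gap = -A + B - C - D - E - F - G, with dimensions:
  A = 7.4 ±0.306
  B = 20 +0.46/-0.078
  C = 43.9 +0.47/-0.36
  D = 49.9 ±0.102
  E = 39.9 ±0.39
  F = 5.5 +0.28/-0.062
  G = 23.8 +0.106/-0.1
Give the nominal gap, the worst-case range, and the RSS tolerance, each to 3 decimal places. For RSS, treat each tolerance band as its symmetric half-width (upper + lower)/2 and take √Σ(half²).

Stack each dimension's contribution:
  -A: nom -7.400 → Σnom=-7.400; wc +0.306/-0.306 → slack +0.306/-0.306; half-tol=0.306, Σhalf²=0.093636
  +B: nom +20.000 → Σnom=12.600; wc +0.460/-0.078 → slack +0.766/-0.384; half-tol=0.269, Σhalf²=0.165997
  -C: nom -43.900 → Σnom=-31.300; wc +0.360/-0.470 → slack +1.126/-0.854; half-tol=0.415, Σhalf²=0.338222
  -D: nom -49.900 → Σnom=-81.200; wc +0.102/-0.102 → slack +1.228/-0.956; half-tol=0.102, Σhalf²=0.348626
  -E: nom -39.900 → Σnom=-121.100; wc +0.390/-0.390 → slack +1.618/-1.346; half-tol=0.390, Σhalf²=0.500726
  -F: nom -5.500 → Σnom=-126.600; wc +0.062/-0.280 → slack +1.680/-1.626; half-tol=0.171, Σhalf²=0.529967
  -G: nom -23.800 → Σnom=-150.400; wc +0.100/-0.106 → slack +1.780/-1.732; half-tol=0.103, Σhalf²=0.540576
Nominal = -150.400. Worst-case = [-150.400 - 1.732, -150.400 + 1.780] = [-152.132, -148.620]. RSS = √0.540576 = 0.735.

nominal=-150.400 wc=[-152.132,-148.620] rss=0.735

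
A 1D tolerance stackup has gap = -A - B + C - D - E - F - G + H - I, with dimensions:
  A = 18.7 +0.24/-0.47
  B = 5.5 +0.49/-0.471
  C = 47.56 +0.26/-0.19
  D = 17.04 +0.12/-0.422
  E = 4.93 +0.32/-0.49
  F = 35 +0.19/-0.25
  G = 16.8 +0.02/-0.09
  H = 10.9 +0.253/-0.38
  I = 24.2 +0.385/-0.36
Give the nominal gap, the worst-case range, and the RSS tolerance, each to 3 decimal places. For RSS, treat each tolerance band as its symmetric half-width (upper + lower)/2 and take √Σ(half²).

Stack each dimension's contribution:
  -A: nom -18.700 → Σnom=-18.700; wc +0.470/-0.240 → slack +0.470/-0.240; half-tol=0.355, Σhalf²=0.126025
  -B: nom -5.500 → Σnom=-24.200; wc +0.471/-0.490 → slack +0.941/-0.730; half-tol=0.480, Σhalf²=0.356905
  +C: nom +47.560 → Σnom=23.360; wc +0.260/-0.190 → slack +1.201/-0.920; half-tol=0.225, Σhalf²=0.407530
  -D: nom -17.040 → Σnom=6.320; wc +0.422/-0.120 → slack +1.623/-1.040; half-tol=0.271, Σhalf²=0.480971
  -E: nom -4.930 → Σnom=1.390; wc +0.490/-0.320 → slack +2.113/-1.360; half-tol=0.405, Σhalf²=0.644996
  -F: nom -35.000 → Σnom=-33.610; wc +0.250/-0.190 → slack +2.363/-1.550; half-tol=0.220, Σhalf²=0.693396
  -G: nom -16.800 → Σnom=-50.410; wc +0.090/-0.020 → slack +2.453/-1.570; half-tol=0.055, Σhalf²=0.696421
  +H: nom +10.900 → Σnom=-39.510; wc +0.253/-0.380 → slack +2.706/-1.950; half-tol=0.317, Σhalf²=0.796593
  -I: nom -24.200 → Σnom=-63.710; wc +0.360/-0.385 → slack +3.066/-2.335; half-tol=0.372, Σhalf²=0.935350
Nominal = -63.710. Worst-case = [-63.710 - 2.335, -63.710 + 3.066] = [-66.045, -60.644]. RSS = √0.935350 = 0.967.

nominal=-63.710 wc=[-66.045,-60.644] rss=0.967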